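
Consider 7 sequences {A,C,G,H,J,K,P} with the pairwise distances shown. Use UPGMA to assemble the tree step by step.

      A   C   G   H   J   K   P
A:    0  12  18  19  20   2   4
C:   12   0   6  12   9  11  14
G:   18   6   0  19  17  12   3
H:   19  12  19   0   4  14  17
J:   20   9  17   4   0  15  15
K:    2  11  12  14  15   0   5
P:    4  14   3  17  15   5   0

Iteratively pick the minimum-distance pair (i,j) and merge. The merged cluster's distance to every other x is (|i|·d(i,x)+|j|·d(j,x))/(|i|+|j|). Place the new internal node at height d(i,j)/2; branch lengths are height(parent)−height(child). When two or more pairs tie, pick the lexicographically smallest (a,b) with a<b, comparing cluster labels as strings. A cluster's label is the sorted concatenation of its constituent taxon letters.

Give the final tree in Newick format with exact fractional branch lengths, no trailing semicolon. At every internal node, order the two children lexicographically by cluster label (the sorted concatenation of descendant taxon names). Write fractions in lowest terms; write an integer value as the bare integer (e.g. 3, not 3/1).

step 1: merge (A,K) at d=2; branch lengths A→1, K→1; new cluster AK
  updated: d(AK,C)=23/2, d(AK,G)=15, d(AK,H)=33/2, d(AK,J)=35/2, d(AK,P)=9/2
step 2: merge (G,P) at d=3; branch lengths G→3/2, P→3/2; new cluster GP
  updated: d(AK,GP)=39/4, d(C,GP)=10, d(GP,H)=18, d(GP,J)=16
step 3: merge (H,J) at d=4; branch lengths H→2, J→2; new cluster HJ
  updated: d(AK,HJ)=17, d(C,HJ)=21/2, d(GP,HJ)=17
step 4: merge (AK,GP) at d=39/4; branch lengths AK→31/8, GP→27/8; new cluster AGKP
  updated: d(AGKP,C)=43/4, d(AGKP,HJ)=17
step 5: merge (C,HJ) at d=21/2; branch lengths C→21/4, HJ→13/4; new cluster CHJ
  updated: d(AGKP,CHJ)=179/12
step 6: merge (AGKP,CHJ) at d=179/12; branch lengths AGKP→31/12, CHJ→53/24; new cluster ACGHJKP
final tree: (((A:1,K:1):31/8,(G:3/2,P:3/2):27/8):31/12,(C:21/4,(H:2,J:2):13/4):53/24)
total length: 709/24

(((A:1,K:1):31/8,(G:3/2,P:3/2):27/8):31/12,(C:21/4,(H:2,J:2):13/4):53/24)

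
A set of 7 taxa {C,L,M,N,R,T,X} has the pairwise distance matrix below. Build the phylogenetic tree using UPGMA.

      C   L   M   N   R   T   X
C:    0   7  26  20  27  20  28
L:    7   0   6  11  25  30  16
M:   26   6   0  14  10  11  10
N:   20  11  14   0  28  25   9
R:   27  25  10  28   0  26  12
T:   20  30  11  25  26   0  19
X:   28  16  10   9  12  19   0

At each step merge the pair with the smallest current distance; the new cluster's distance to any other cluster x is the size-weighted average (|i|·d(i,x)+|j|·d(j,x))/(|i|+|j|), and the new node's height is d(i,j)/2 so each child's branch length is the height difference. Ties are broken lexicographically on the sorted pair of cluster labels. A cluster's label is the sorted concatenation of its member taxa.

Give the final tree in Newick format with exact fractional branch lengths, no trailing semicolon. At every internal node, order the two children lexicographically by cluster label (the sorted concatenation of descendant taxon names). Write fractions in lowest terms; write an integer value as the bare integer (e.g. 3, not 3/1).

1. join L+M (d=6) ⇒ LM; edges |L|=3, |M|=3
  updated: d(C,LM)=33/2, d(LM,N)=25/2, d(LM,R)=35/2, d(LM,T)=41/2, d(LM,X)=13
2. join N+X (d=9) ⇒ NX; edges |N|=9/2, |X|=9/2
  updated: d(C,NX)=24, d(LM,NX)=51/4, d(NX,R)=20, d(NX,T)=22
3. join LM+NX (d=51/4) ⇒ LMNX; edges |LM|=27/8, |NX|=15/8
  updated: d(C,LMNX)=81/4, d(LMNX,R)=75/4, d(LMNX,T)=85/4
4. join LMNX+R (d=75/4) ⇒ LMNRX; edges |LMNX|=3, |R|=75/8
  updated: d(C,LMNRX)=108/5, d(LMNRX,T)=111/5
5. join C+T (d=20) ⇒ CT; edges |C|=10, |T|=10
  updated: d(CT,LMNRX)=219/10
6. join CT+LMNRX (d=219/10) ⇒ CLMNRTX; edges |CT|=19/20, |LMNRX|=63/40
final tree: ((C:10,T:10):19/20,(((L:3,M:3):27/8,(N:9/2,X:9/2):15/8):3,R:75/8):63/40)
total length: 1103/20

((C:10,T:10):19/20,(((L:3,M:3):27/8,(N:9/2,X:9/2):15/8):3,R:75/8):63/40)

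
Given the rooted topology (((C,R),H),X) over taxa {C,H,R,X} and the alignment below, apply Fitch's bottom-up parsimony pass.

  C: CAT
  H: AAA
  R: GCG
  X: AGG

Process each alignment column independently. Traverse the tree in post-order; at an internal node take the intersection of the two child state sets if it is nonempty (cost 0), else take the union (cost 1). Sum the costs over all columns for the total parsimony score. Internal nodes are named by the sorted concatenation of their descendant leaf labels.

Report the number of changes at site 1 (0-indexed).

site 0, node CR: C={C} ∪ R={G} → {C,G} (+1)
site 0, node CHR: CR={C,G} ∪ H={A} → {A,C,G} (+1)
site 0, node CHRX: CHR={A,C,G} ∩ X={A} → {A} (+0)
site 1, node CR: C={A} ∪ R={C} → {A,C} (+1)
site 1, node CHR: CR={A,C} ∩ H={A} → {A} (+0)
site 1, node CHRX: CHR={A} ∪ X={G} → {A,G} (+1)
site 2, node CR: C={T} ∪ R={G} → {G,T} (+1)
site 2, node CHR: CR={G,T} ∪ H={A} → {A,G,T} (+1)
site 2, node CHRX: CHR={A,G,T} ∩ X={G} → {G} (+0)
per-site changes: [2, 2, 2]; total = 6

2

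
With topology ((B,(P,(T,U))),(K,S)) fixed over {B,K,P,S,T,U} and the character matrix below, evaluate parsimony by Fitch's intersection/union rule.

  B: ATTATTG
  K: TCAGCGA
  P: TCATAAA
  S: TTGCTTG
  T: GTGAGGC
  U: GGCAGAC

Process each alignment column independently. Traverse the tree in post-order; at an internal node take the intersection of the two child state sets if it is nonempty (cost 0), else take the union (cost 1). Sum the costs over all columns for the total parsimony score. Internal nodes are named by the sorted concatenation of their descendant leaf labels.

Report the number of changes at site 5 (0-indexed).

3

[col 0] TU: children T:{G}, U:{G} ∩→ {G}; cost 0
[col 0] PTU: children P:{T}, TU:{G} ∪→ {G,T}; cost 1
[col 0] BPTU: children B:{A}, PTU:{G,T} ∪→ {A,G,T}; cost 1
[col 0] KS: children K:{T}, S:{T} ∩→ {T}; cost 0
[col 0] BKPSTU: children BPTU:{A,G,T}, KS:{T} ∩→ {T}; cost 0
[col 1] TU: children T:{T}, U:{G} ∪→ {G,T}; cost 1
[col 1] PTU: children P:{C}, TU:{G,T} ∪→ {C,G,T}; cost 1
[col 1] BPTU: children B:{T}, PTU:{C,G,T} ∩→ {T}; cost 0
[col 1] KS: children K:{C}, S:{T} ∪→ {C,T}; cost 1
[col 1] BKPSTU: children BPTU:{T}, KS:{C,T} ∩→ {T}; cost 0
[col 2] TU: children T:{G}, U:{C} ∪→ {C,G}; cost 1
[col 2] PTU: children P:{A}, TU:{C,G} ∪→ {A,C,G}; cost 1
[col 2] BPTU: children B:{T}, PTU:{A,C,G} ∪→ {A,C,G,T}; cost 1
[col 2] KS: children K:{A}, S:{G} ∪→ {A,G}; cost 1
[col 2] BKPSTU: children BPTU:{A,C,G,T}, KS:{A,G} ∩→ {A,G}; cost 0
[col 3] TU: children T:{A}, U:{A} ∩→ {A}; cost 0
[col 3] PTU: children P:{T}, TU:{A} ∪→ {A,T}; cost 1
[col 3] BPTU: children B:{A}, PTU:{A,T} ∩→ {A}; cost 0
[col 3] KS: children K:{G}, S:{C} ∪→ {C,G}; cost 1
[col 3] BKPSTU: children BPTU:{A}, KS:{C,G} ∪→ {A,C,G}; cost 1
[col 4] TU: children T:{G}, U:{G} ∩→ {G}; cost 0
[col 4] PTU: children P:{A}, TU:{G} ∪→ {A,G}; cost 1
[col 4] BPTU: children B:{T}, PTU:{A,G} ∪→ {A,G,T}; cost 1
[col 4] KS: children K:{C}, S:{T} ∪→ {C,T}; cost 1
[col 4] BKPSTU: children BPTU:{A,G,T}, KS:{C,T} ∩→ {T}; cost 0
[col 5] TU: children T:{G}, U:{A} ∪→ {A,G}; cost 1
[col 5] PTU: children P:{A}, TU:{A,G} ∩→ {A}; cost 0
[col 5] BPTU: children B:{T}, PTU:{A} ∪→ {A,T}; cost 1
[col 5] KS: children K:{G}, S:{T} ∪→ {G,T}; cost 1
[col 5] BKPSTU: children BPTU:{A,T}, KS:{G,T} ∩→ {T}; cost 0
[col 6] TU: children T:{C}, U:{C} ∩→ {C}; cost 0
[col 6] PTU: children P:{A}, TU:{C} ∪→ {A,C}; cost 1
[col 6] BPTU: children B:{G}, PTU:{A,C} ∪→ {A,C,G}; cost 1
[col 6] KS: children K:{A}, S:{G} ∪→ {A,G}; cost 1
[col 6] BKPSTU: children BPTU:{A,C,G}, KS:{A,G} ∩→ {A,G}; cost 0
per-site changes: [2, 3, 4, 3, 3, 3, 3]; total = 21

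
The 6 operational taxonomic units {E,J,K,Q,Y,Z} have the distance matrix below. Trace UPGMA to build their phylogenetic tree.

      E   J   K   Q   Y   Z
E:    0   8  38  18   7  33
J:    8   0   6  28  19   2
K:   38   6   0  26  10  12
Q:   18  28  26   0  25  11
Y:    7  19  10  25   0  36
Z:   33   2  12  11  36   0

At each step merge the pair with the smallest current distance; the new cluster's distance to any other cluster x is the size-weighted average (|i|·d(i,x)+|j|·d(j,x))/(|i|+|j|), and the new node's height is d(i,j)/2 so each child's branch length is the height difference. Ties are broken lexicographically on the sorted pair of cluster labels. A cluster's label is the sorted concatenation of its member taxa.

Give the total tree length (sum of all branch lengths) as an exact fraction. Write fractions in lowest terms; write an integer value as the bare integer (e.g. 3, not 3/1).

step 1: merge (J,Z) at d=2; branch lengths J→1, Z→1; new cluster JZ
  updated: d(E,JZ)=41/2, d(JZ,K)=9, d(JZ,Q)=39/2, d(JZ,Y)=55/2
step 2: merge (E,Y) at d=7; branch lengths E→7/2, Y→7/2; new cluster EY
  updated: d(EY,JZ)=24, d(EY,K)=24, d(EY,Q)=43/2
step 3: merge (JZ,K) at d=9; branch lengths JZ→7/2, K→9/2; new cluster JKZ
  updated: d(EY,JKZ)=24, d(JKZ,Q)=65/3
step 4: merge (EY,Q) at d=43/2; branch lengths EY→29/4, Q→43/4; new cluster EQY
  updated: d(EQY,JKZ)=209/9
step 5: merge (EQY,JKZ) at d=209/9; branch lengths EQY→31/36, JKZ→64/9; new cluster EJKQYZ
final tree: (((E:7/2,Y:7/2):29/4,Q:43/4):31/36,((J:1,Z:1):7/2,K:9/2):64/9)
total length: 1547/36

1547/36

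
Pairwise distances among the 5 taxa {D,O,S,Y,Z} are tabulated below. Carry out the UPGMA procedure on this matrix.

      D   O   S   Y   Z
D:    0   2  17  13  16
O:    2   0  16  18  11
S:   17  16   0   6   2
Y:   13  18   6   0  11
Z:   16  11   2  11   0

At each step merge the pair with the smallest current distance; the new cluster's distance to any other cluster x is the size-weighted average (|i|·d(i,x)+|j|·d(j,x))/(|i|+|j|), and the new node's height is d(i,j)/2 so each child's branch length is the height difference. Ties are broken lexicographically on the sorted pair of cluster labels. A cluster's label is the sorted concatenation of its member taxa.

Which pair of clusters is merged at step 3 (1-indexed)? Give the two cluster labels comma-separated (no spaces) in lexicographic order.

SZ,Y

1. join D+O (d=2) ⇒ DO; edges |D|=1, |O|=1
  updated: d(DO,S)=33/2, d(DO,Y)=31/2, d(DO,Z)=27/2
2. join S+Z (d=2) ⇒ SZ; edges |S|=1, |Z|=1
  updated: d(DO,SZ)=15, d(SZ,Y)=17/2
3. join SZ+Y (d=17/2) ⇒ SYZ; edges |SZ|=13/4, |Y|=17/4
  updated: d(DO,SYZ)=91/6
4. join DO+SYZ (d=91/6) ⇒ DOSYZ; edges |DO|=79/12, |SYZ|=10/3
final tree: ((D:1,O:1):79/12,((S:1,Z:1):13/4,Y:17/4):10/3)
total length: 257/12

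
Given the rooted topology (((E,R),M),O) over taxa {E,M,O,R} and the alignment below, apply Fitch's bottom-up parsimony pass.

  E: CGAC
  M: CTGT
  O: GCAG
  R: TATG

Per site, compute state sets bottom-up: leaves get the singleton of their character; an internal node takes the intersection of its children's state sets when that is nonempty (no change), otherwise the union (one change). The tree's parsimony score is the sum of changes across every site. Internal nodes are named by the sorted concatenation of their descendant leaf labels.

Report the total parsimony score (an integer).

9

ER@0: {C} ∪ {T} = {C,T} (union, +1)
EMR@0: {C,T} ∩ {C} = {C} (intersection, +0)
EMOR@0: {C} ∪ {G} = {C,G} (union, +1)
ER@1: {G} ∪ {A} = {A,G} (union, +1)
EMR@1: {A,G} ∪ {T} = {A,G,T} (union, +1)
EMOR@1: {A,G,T} ∪ {C} = {A,C,G,T} (union, +1)
ER@2: {A} ∪ {T} = {A,T} (union, +1)
EMR@2: {A,T} ∪ {G} = {A,G,T} (union, +1)
EMOR@2: {A,G,T} ∩ {A} = {A} (intersection, +0)
ER@3: {C} ∪ {G} = {C,G} (union, +1)
EMR@3: {C,G} ∪ {T} = {C,G,T} (union, +1)
EMOR@3: {C,G,T} ∩ {G} = {G} (intersection, +0)
per-site changes: [2, 3, 2, 2]; total = 9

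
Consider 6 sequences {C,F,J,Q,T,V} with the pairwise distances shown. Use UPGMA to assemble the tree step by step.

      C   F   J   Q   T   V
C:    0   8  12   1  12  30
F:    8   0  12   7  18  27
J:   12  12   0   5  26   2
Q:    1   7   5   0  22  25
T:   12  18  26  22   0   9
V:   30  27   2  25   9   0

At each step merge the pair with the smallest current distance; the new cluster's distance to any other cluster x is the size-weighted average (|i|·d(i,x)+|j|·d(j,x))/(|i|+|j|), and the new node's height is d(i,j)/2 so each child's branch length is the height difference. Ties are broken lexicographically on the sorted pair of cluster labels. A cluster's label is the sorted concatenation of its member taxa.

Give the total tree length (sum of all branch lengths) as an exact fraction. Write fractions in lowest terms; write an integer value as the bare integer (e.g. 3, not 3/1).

193/6

step 1: merge (C,Q) at d=1; branch lengths C→1/2, Q→1/2; new cluster CQ
  updated: d(CQ,F)=15/2, d(CQ,J)=17/2, d(CQ,T)=17, d(CQ,V)=55/2
step 2: merge (J,V) at d=2; branch lengths J→1, V→1; new cluster JV
  updated: d(CQ,JV)=18, d(F,JV)=39/2, d(JV,T)=35/2
step 3: merge (CQ,F) at d=15/2; branch lengths CQ→13/4, F→15/4; new cluster CFQ
  updated: d(CFQ,JV)=37/2, d(CFQ,T)=52/3
step 4: merge (CFQ,T) at d=52/3; branch lengths CFQ→59/12, T→26/3; new cluster CFQT
  updated: d(CFQT,JV)=73/4
step 5: merge (CFQT,JV) at d=73/4; branch lengths CFQT→11/24, JV→65/8; new cluster CFJQTV
final tree: ((((C:1/2,Q:1/2):13/4,F:15/4):59/12,T:26/3):11/24,(J:1,V:1):65/8)
total length: 193/6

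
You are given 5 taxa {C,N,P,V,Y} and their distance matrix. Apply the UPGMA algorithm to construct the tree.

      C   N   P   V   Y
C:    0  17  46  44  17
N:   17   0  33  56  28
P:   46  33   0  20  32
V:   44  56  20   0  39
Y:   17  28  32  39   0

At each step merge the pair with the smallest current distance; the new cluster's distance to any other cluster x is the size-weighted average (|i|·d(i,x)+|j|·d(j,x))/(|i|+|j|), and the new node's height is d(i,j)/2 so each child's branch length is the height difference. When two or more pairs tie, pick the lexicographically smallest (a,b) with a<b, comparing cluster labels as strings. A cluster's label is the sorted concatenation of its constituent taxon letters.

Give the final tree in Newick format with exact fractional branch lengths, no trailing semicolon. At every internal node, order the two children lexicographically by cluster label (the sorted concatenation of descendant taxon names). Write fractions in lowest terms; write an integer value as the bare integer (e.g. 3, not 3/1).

(((C:17/2,N:17/2):11/4,Y:45/4):115/12,(P:10,V:10):65/6)

1. join C+N (d=17) ⇒ CN; edges |C|=17/2, |N|=17/2
  updated: d(CN,P)=79/2, d(CN,V)=50, d(CN,Y)=45/2
2. join P+V (d=20) ⇒ PV; edges |P|=10, |V|=10
  updated: d(CN,PV)=179/4, d(PV,Y)=71/2
3. join CN+Y (d=45/2) ⇒ CNY; edges |CN|=11/4, |Y|=45/4
  updated: d(CNY,PV)=125/3
4. join CNY+PV (d=125/3) ⇒ CNPVY; edges |CNY|=115/12, |PV|=65/6
final tree: (((C:17/2,N:17/2):11/4,Y:45/4):115/12,(P:10,V:10):65/6)
total length: 857/12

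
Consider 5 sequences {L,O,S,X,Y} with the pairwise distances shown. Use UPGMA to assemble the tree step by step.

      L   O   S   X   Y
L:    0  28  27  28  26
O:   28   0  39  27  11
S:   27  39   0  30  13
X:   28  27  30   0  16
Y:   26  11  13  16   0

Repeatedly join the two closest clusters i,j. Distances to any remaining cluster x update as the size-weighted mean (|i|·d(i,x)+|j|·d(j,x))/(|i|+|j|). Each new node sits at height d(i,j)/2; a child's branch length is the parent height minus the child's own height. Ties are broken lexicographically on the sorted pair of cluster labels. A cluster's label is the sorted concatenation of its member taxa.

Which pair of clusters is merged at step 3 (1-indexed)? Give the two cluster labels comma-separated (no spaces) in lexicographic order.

L,S

iteration 1: select O,Y (d=11); attach at lengths (11/2, 11/2); label the merged cluster OY
  updated: d(L,OY)=27, d(OY,S)=26, d(OY,X)=43/2
iteration 2: select OY,X (d=43/2); attach at lengths (21/4, 43/4); label the merged cluster OXY
  updated: d(L,OXY)=82/3, d(OXY,S)=82/3
iteration 3: select L,S (d=27); attach at lengths (27/2, 27/2); label the merged cluster LS
  updated: d(LS,OXY)=82/3
iteration 4: select LS,OXY (d=82/3); attach at lengths (1/6, 35/12); label the merged cluster LOSXY
final tree: ((L:27/2,S:27/2):1/6,((O:11/2,Y:11/2):21/4,X:43/4):35/12)
total length: 685/12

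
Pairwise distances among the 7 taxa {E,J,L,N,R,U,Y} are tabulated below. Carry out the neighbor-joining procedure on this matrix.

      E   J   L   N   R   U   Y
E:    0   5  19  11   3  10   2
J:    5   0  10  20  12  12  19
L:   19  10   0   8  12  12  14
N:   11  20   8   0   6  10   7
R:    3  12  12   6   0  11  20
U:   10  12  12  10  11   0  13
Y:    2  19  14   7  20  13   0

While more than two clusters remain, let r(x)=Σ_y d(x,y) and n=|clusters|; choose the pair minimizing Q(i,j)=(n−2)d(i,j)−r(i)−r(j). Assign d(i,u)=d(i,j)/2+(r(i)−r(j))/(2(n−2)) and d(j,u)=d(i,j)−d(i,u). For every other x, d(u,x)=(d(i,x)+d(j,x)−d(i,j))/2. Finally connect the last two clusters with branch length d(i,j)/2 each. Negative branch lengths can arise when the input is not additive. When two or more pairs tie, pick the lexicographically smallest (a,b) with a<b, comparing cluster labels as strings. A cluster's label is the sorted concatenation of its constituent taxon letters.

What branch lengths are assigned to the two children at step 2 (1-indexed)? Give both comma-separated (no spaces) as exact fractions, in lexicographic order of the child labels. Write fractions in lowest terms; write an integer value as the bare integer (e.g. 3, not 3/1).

1. join E+Y (d=2, Q=-115) ⇒ EY; edges |E|=-3/2, |Y|=7/2
  updated: d(EY,J)=11, d(EY,L)=31/2, d(EY,N)=8, d(EY,R)=21/2, d(EY,U)=21/2
2. join J+L (d=10, Q=-165/2) ⇒ JL; edges |J|=95/16, |L|=65/16
  updated: d(EY,JL)=33/4, d(JL,N)=9, d(JL,R)=7, d(JL,U)=7
3. join N+R (d=6, Q=-99/2) ⇒ NR; edges |N|=11/4, |R|=13/4
  updated: d(EY,NR)=25/4, d(JL,NR)=5, d(NR,U)=15/2
4. join EY+NR (d=25/4, Q=-125/4) ⇒ ENRY; edges |EY|=75/16, |NR|=25/16
  updated: d(ENRY,JL)=7/2, d(ENRY,U)=47/8
5. join ENRY+JL (d=7/2, Q=-131/8) ⇒ EJLNRY; edges |ENRY|=19/16, |JL|=37/16
  updated: d(EJLNRY,U)=75/16
6. join EJLNRY+U (d=75/16) ⇒ EJLNRUY; edges |EJLNRY|=75/32, |U|=75/32
final tree: ((((E:-3/2,Y:7/2):75/16,(N:11/4,R:13/4):25/16):19/16,(J:95/16,L:65/16):37/16):75/32,U:75/32)
total length: 519/16

95/16,65/16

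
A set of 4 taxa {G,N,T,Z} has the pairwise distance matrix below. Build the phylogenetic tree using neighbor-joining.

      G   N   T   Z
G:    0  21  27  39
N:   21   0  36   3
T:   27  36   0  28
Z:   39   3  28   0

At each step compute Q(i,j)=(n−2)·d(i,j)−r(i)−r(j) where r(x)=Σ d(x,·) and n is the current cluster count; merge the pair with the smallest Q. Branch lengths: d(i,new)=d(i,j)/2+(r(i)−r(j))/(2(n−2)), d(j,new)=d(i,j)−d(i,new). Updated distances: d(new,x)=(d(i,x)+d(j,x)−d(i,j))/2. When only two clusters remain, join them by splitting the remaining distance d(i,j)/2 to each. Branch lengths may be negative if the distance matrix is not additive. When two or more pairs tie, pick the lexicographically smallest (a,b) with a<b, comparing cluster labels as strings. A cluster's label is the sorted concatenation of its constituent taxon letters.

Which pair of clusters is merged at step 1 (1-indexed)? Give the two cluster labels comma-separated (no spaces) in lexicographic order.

step 1: merge (G,T) at d=27, Q=-124; branch lengths G→25/2, T→29/2; new cluster GT
  updated: d(GT,N)=15, d(GT,Z)=20
step 2: merge (GT,N) at d=15, Q=-38; branch lengths GT→16, N→-1; new cluster GNT
  updated: d(GNT,Z)=4
step 3: merge (GNT,Z) at d=4; branch lengths GNT→2, Z→2; new cluster GNTZ
final tree: (((G:25/2,T:29/2):16,N:-1):2,Z:2)
total length: 46

G,T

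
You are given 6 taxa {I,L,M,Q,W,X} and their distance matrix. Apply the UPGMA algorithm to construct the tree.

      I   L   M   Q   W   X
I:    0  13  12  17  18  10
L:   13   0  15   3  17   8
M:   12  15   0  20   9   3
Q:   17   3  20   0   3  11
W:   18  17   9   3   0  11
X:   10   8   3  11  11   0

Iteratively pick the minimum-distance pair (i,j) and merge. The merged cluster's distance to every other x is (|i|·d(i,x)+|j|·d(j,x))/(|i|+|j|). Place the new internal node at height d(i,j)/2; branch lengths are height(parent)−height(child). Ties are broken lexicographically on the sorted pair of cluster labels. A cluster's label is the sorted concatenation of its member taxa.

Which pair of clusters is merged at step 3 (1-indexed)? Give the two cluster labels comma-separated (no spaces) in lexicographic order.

1. join L+Q (d=3) ⇒ LQ; edges |L|=3/2, |Q|=3/2
  updated: d(I,LQ)=15, d(LQ,M)=35/2, d(LQ,W)=10, d(LQ,X)=19/2
2. join M+X (d=3) ⇒ MX; edges |M|=3/2, |X|=3/2
  updated: d(I,MX)=11, d(LQ,MX)=27/2, d(MX,W)=10
3. join LQ+W (d=10) ⇒ LQW; edges |LQ|=7/2, |W|=5
  updated: d(I,LQW)=16, d(LQW,MX)=37/3
4. join I+MX (d=11) ⇒ IMX; edges |I|=11/2, |MX|=4
  updated: d(IMX,LQW)=122/9
5. join IMX+LQW (d=122/9) ⇒ ILMQWX; edges |IMX|=23/18, |LQW|=16/9
final tree: ((I:11/2,(M:3/2,X:3/2):4):23/18,((L:3/2,Q:3/2):7/2,W:5):16/9)
total length: 487/18

LQ,W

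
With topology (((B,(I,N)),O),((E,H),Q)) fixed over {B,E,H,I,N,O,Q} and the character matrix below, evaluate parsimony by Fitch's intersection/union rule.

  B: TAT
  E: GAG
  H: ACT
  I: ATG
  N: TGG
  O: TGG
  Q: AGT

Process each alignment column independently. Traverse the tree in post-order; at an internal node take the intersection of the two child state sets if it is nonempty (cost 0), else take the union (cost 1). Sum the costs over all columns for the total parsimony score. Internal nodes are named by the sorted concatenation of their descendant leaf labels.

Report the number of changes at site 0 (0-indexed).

3

IN@0: {A} ∪ {T} = {A,T} (union, +1)
BIN@0: {T} ∩ {A,T} = {T} (intersection, +0)
BINO@0: {T} ∩ {T} = {T} (intersection, +0)
EH@0: {G} ∪ {A} = {A,G} (union, +1)
EHQ@0: {A,G} ∩ {A} = {A} (intersection, +0)
BEHINOQ@0: {T} ∪ {A} = {A,T} (union, +1)
IN@1: {T} ∪ {G} = {G,T} (union, +1)
BIN@1: {A} ∪ {G,T} = {A,G,T} (union, +1)
BINO@1: {A,G,T} ∩ {G} = {G} (intersection, +0)
EH@1: {A} ∪ {C} = {A,C} (union, +1)
EHQ@1: {A,C} ∪ {G} = {A,C,G} (union, +1)
BEHINOQ@1: {G} ∩ {A,C,G} = {G} (intersection, +0)
IN@2: {G} ∩ {G} = {G} (intersection, +0)
BIN@2: {T} ∪ {G} = {G,T} (union, +1)
BINO@2: {G,T} ∩ {G} = {G} (intersection, +0)
EH@2: {G} ∪ {T} = {G,T} (union, +1)
EHQ@2: {G,T} ∩ {T} = {T} (intersection, +0)
BEHINOQ@2: {G} ∪ {T} = {G,T} (union, +1)
per-site changes: [3, 4, 3]; total = 10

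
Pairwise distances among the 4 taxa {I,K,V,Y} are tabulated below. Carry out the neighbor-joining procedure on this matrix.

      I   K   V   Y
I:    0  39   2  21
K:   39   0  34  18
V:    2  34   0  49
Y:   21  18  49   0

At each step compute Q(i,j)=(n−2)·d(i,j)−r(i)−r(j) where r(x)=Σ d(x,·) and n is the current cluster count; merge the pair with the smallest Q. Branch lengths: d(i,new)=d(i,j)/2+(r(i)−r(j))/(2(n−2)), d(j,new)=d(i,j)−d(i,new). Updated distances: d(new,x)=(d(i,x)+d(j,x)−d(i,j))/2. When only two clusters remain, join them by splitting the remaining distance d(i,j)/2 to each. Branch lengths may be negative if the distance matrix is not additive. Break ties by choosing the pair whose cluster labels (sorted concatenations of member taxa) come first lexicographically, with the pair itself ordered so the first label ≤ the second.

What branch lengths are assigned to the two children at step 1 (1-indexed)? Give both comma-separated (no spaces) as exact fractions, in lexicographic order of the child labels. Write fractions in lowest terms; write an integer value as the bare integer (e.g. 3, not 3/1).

step 1: merge (I,V) at d=2, Q=-143; branch lengths I→-19/4, V→27/4; new cluster IV
  updated: d(IV,K)=71/2, d(IV,Y)=34
step 2: merge (IV,K) at d=71/2, Q=-175/2; branch lengths IV→103/4, K→39/4; new cluster IKV
  updated: d(IKV,Y)=33/4
step 3: merge (IKV,Y) at d=33/4; branch lengths IKV→33/8, Y→33/8; new cluster IKVY
final tree: (((I:-19/4,V:27/4):103/4,K:39/4):33/8,Y:33/8)
total length: 183/4

-19/4,27/4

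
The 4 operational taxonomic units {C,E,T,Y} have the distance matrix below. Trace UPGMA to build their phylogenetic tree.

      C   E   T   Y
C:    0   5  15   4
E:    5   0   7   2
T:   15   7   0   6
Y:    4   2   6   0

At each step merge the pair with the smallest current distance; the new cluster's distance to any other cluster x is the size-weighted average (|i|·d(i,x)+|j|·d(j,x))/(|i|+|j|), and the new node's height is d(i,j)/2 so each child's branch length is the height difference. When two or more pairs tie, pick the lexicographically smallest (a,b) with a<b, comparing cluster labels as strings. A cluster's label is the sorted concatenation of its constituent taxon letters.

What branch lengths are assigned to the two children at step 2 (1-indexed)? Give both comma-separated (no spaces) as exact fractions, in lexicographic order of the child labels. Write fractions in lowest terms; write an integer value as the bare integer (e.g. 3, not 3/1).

9/4,5/4

iteration 1: select E,Y (d=2); attach at lengths (1, 1); label the merged cluster EY
  updated: d(C,EY)=9/2, d(EY,T)=13/2
iteration 2: select C,EY (d=9/2); attach at lengths (9/4, 5/4); label the merged cluster CEY
  updated: d(CEY,T)=28/3
iteration 3: select CEY,T (d=28/3); attach at lengths (29/12, 14/3); label the merged cluster CETY
final tree: ((C:9/4,(E:1,Y:1):5/4):29/12,T:14/3)
total length: 151/12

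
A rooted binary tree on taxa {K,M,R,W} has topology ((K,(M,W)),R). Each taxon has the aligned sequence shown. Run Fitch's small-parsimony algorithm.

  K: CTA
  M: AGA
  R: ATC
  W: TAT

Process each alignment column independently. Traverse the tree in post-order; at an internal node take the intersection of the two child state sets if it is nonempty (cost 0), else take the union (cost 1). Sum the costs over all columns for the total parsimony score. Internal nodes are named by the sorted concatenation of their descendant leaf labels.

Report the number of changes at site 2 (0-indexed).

site 0, node MW: M={A} ∪ W={T} → {A,T} (+1)
site 0, node KMW: K={C} ∪ MW={A,T} → {A,C,T} (+1)
site 0, node KMRW: KMW={A,C,T} ∩ R={A} → {A} (+0)
site 1, node MW: M={G} ∪ W={A} → {A,G} (+1)
site 1, node KMW: K={T} ∪ MW={A,G} → {A,G,T} (+1)
site 1, node KMRW: KMW={A,G,T} ∩ R={T} → {T} (+0)
site 2, node MW: M={A} ∪ W={T} → {A,T} (+1)
site 2, node KMW: K={A} ∩ MW={A,T} → {A} (+0)
site 2, node KMRW: KMW={A} ∪ R={C} → {A,C} (+1)
per-site changes: [2, 2, 2]; total = 6

2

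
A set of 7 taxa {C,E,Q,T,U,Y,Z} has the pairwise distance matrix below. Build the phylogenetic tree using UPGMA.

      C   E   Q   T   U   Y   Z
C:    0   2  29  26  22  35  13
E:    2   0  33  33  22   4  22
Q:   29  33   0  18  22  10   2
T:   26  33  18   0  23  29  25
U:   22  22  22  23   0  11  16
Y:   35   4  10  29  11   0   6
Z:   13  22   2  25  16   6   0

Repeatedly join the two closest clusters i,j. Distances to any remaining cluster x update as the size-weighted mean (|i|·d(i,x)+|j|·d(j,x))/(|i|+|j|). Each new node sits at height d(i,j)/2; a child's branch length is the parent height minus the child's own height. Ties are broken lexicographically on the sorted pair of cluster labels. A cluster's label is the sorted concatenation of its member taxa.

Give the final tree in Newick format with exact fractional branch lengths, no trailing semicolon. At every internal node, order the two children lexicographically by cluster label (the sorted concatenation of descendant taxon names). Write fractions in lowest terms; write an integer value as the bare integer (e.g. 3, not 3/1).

step 1: merge (C,E) at d=2; branch lengths C→1, E→1; new cluster CE
  updated: d(CE,Q)=31, d(CE,T)=59/2, d(CE,U)=22, d(CE,Y)=39/2, d(CE,Z)=35/2
step 2: merge (Q,Z) at d=2; branch lengths Q→1, Z→1; new cluster QZ
  updated: d(CE,QZ)=97/4, d(QZ,T)=43/2, d(QZ,U)=19, d(QZ,Y)=8
step 3: merge (QZ,Y) at d=8; branch lengths QZ→3, Y→4; new cluster QYZ
  updated: d(CE,QYZ)=68/3, d(QYZ,T)=24, d(QYZ,U)=49/3
step 4: merge (QYZ,U) at d=49/3; branch lengths QYZ→25/6, U→49/6; new cluster QUYZ
  updated: d(CE,QUYZ)=45/2, d(QUYZ,T)=95/4
step 5: merge (CE,QUYZ) at d=45/2; branch lengths CE→41/4, QUYZ→37/12; new cluster CEQUYZ
  updated: d(CEQUYZ,T)=77/3
step 6: merge (CEQUYZ,T) at d=77/3; branch lengths CEQUYZ→19/12, T→77/6; new cluster CEQTUYZ
final tree: (((C:1,E:1):41/4,(((Q:1,Z:1):3,Y:4):25/6,U:49/6):37/12):19/12,T:77/6)
total length: 613/12

(((C:1,E:1):41/4,(((Q:1,Z:1):3,Y:4):25/6,U:49/6):37/12):19/12,T:77/6)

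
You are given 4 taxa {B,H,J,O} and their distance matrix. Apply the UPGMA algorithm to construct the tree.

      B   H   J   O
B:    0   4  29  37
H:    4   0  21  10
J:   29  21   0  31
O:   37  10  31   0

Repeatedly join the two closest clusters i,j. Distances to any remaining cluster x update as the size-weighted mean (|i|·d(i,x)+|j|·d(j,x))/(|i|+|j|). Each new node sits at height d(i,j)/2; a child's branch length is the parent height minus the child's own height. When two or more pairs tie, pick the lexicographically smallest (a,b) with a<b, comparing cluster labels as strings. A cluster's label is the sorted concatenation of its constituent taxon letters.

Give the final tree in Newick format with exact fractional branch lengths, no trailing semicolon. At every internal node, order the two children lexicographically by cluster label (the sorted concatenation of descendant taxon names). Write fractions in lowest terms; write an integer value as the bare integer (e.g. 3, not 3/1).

step 1: merge (B,H) at d=4; branch lengths B→2, H→2; new cluster BH
  updated: d(BH,J)=25, d(BH,O)=47/2
step 2: merge (BH,O) at d=47/2; branch lengths BH→39/4, O→47/4; new cluster BHO
  updated: d(BHO,J)=27
step 3: merge (BHO,J) at d=27; branch lengths BHO→7/4, J→27/2; new cluster BHJO
final tree: (((B:2,H:2):39/4,O:47/4):7/4,J:27/2)
total length: 163/4

(((B:2,H:2):39/4,O:47/4):7/4,J:27/2)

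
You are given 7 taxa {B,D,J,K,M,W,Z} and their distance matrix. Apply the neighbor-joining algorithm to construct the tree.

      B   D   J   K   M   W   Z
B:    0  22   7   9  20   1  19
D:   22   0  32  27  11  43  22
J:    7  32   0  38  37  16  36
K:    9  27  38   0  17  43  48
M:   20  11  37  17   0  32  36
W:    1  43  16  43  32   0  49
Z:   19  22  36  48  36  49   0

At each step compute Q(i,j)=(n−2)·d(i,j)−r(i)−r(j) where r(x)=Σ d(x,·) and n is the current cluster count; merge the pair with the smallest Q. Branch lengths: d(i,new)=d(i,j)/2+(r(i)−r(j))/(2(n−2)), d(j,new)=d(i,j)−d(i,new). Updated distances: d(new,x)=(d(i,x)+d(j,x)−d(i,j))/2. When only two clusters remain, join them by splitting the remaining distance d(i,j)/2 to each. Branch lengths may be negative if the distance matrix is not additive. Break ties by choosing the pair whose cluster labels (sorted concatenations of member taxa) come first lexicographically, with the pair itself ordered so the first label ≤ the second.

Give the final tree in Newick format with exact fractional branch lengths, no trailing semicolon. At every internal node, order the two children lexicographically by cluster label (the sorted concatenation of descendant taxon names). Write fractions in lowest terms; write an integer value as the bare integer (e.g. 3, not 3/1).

iteration 1: select J,W (d=16, Q=-270); attach at lengths (31/5, 49/5); label the merged cluster JW
  updated: d(B,JW)=-4, d(D,JW)=59/2, d(JW,K)=65/2, d(JW,M)=53/2, d(JW,Z)=69/2
iteration 2: select B,JW (d=-4, Q=-201); attach at lengths (-69/8, 37/8); label the merged cluster BJW
  updated: d(BJW,D)=111/4, d(BJW,K)=91/4, d(BJW,M)=101/4, d(BJW,Z)=115/4
iteration 3: select D,Z (d=22, Q=-313/2); attach at lengths (19/6, 113/6); label the merged cluster DZ
  updated: d(BJW,DZ)=69/4, d(DZ,K)=53/2, d(DZ,M)=25/2
iteration 4: select BJW,DZ (d=69/4, Q=-87); attach at lengths (87/8, 51/8); label the merged cluster BDJWZ
  updated: d(BDJWZ,K)=16, d(BDJWZ,M)=41/4
iteration 5: select BDJWZ,K (d=16, Q=-173/4); attach at lengths (37/8, 91/8); label the merged cluster BDJKWZ
  updated: d(BDJKWZ,M)=45/8
iteration 6: select BDJKWZ,M (d=45/8); attach at lengths (45/16, 45/16); label the merged cluster BDJKMWZ
final tree: ((((B:-69/8,(J:31/5,W:49/5):37/8):87/8,(D:19/6,Z:113/6):51/8):37/8,K:91/8):45/16,M:45/16)
total length: 583/8

((((B:-69/8,(J:31/5,W:49/5):37/8):87/8,(D:19/6,Z:113/6):51/8):37/8,K:91/8):45/16,M:45/16)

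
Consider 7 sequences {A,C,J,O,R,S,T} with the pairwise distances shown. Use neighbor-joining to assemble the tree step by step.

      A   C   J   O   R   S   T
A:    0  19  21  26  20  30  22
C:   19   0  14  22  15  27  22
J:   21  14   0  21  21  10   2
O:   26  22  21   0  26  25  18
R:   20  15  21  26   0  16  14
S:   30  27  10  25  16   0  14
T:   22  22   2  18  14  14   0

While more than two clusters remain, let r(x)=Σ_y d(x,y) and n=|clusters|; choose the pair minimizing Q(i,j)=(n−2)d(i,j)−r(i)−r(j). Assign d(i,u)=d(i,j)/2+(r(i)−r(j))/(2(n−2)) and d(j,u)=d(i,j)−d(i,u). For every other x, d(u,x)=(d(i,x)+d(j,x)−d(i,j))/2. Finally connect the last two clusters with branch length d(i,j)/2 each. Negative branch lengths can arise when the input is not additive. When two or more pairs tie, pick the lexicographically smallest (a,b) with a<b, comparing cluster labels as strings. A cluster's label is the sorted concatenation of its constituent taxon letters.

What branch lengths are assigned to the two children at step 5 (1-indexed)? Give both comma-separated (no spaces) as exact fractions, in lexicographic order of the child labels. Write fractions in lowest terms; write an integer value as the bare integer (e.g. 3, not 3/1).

step 1: merge (J,T) at d=2, Q=-171; branch lengths J→7/10, T→13/10; new cluster JT
  updated: d(A,JT)=41/2, d(C,JT)=17, d(JT,O)=37/2, d(JT,R)=33/2, d(JT,S)=11
step 2: merge (JT,S) at d=11, Q=-297/2; branch lengths JT→37/16, S→139/16; new cluster JST
  updated: d(A,JST)=79/4, d(C,JST)=33/2, d(JST,O)=65/4, d(JST,R)=43/4
step 3: merge (JST,O) at d=65/4, Q=-419/4; branch lengths JST→29/8, O→101/8; new cluster JOST
  updated: d(A,JOST)=59/4, d(C,JOST)=89/8, d(JOST,R)=41/4
step 4: merge (A,C) at d=19, Q=-487/8; branch lengths A→373/32, C→235/32; new cluster AC
  updated: d(AC,JOST)=55/16, d(AC,R)=8
step 5: merge (AC,JOST) at d=55/16, Q=-347/16; branch lengths AC→19/32, JOST→91/32; new cluster ACJOST
  updated: d(ACJOST,R)=237/32
step 6: merge (ACJOST,R) at d=237/32; branch lengths ACJOST→237/64, R→237/64; new cluster ACJORST
final tree: (((A:373/32,C:235/32):19/32,(((J:7/10,T:13/10):37/16,S:139/16):29/8,O:101/8):91/32):237/64,R:237/64)
total length: 1891/32

19/32,91/32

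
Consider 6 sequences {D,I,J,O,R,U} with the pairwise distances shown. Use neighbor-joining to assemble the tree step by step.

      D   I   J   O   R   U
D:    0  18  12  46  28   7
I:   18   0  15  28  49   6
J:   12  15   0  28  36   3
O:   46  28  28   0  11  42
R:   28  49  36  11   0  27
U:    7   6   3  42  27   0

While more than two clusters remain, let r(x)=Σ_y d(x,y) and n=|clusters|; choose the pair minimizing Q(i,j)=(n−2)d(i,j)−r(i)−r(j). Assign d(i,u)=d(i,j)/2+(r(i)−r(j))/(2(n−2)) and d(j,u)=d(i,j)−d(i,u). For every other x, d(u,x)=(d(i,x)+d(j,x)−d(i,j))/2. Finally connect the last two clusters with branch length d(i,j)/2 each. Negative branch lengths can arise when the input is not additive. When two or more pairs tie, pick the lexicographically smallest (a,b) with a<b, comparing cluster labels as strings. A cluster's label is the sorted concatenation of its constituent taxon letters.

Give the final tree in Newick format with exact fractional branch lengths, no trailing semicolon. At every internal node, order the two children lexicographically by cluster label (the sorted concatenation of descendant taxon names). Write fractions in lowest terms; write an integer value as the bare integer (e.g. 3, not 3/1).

(((D:57/8,(I:15/2,U:-3/2):19/8):11/8,J:23/8):189/16,(O:6,R:5):189/16)

1. join O+R (d=11, Q=-262) ⇒ OR; edges |O|=6, |R|=5
  updated: d(D,OR)=63/2, d(I,OR)=33, d(J,OR)=53/2, d(OR,U)=29
2. join I+U (d=6, Q=-99) ⇒ IU; edges |I|=15/2, |U|=-3/2
  updated: d(D,IU)=19/2, d(IU,J)=6, d(IU,OR)=28
3. join D+IU (d=19/2, Q=-155/2) ⇒ DIU; edges |D|=57/8, |IU|=19/8
  updated: d(DIU,J)=17/4, d(DIU,OR)=25
4. join DIU+J (d=17/4, Q=-223/4) ⇒ DIJU; edges |DIU|=11/8, |J|=23/8
  updated: d(DIJU,OR)=189/8
5. join DIJU+OR (d=189/8) ⇒ DIJORU; edges |DIJU|=189/16, |OR|=189/16
final tree: (((D:57/8,(I:15/2,U:-3/2):19/8):11/8,J:23/8):189/16,(O:6,R:5):189/16)
total length: 435/8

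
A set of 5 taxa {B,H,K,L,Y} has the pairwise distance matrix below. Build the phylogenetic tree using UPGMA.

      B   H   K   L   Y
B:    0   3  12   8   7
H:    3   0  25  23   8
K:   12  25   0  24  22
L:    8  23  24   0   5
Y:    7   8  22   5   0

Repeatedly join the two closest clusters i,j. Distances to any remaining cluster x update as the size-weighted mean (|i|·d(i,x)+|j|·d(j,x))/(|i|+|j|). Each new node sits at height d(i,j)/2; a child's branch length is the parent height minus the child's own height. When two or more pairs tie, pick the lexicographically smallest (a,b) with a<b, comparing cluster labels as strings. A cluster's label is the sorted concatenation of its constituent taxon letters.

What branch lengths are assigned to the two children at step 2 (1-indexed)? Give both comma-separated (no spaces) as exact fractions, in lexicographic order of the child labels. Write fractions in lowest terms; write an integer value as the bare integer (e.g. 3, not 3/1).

5/2,5/2

1. join B+H (d=3) ⇒ BH; edges |B|=3/2, |H|=3/2
  updated: d(BH,K)=37/2, d(BH,L)=31/2, d(BH,Y)=15/2
2. join L+Y (d=5) ⇒ LY; edges |L|=5/2, |Y|=5/2
  updated: d(BH,LY)=23/2, d(K,LY)=23
3. join BH+LY (d=23/2) ⇒ BHLY; edges |BH|=17/4, |LY|=13/4
  updated: d(BHLY,K)=83/4
4. join BHLY+K (d=83/4) ⇒ BHKLY; edges |BHLY|=37/8, |K|=83/8
final tree: (((B:3/2,H:3/2):17/4,(L:5/2,Y:5/2):13/4):37/8,K:83/8)
total length: 61/2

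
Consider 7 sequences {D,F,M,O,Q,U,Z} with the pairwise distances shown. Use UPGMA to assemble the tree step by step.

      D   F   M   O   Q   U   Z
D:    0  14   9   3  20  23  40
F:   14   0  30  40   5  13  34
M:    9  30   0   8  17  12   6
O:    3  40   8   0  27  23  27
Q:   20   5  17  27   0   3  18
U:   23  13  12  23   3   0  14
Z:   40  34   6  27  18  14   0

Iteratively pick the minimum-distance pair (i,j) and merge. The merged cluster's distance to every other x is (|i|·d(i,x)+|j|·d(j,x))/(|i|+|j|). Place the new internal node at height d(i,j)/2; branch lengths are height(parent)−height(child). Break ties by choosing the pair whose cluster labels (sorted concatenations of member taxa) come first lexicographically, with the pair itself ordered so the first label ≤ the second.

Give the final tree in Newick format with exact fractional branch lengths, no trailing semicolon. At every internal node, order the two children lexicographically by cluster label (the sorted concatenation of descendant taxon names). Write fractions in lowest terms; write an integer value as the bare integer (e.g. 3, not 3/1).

((D:3/2,O:3/2):201/20,((F:9/2,(Q:3/2,U:3/2):3):71/12,(M:3,Z:3):89/12):17/15)

1. join D+O (d=3) ⇒ DO; edges |D|=3/2, |O|=3/2
  updated: d(DO,F)=27, d(DO,M)=17/2, d(DO,Q)=47/2, d(DO,U)=23, d(DO,Z)=67/2
2. join Q+U (d=3) ⇒ QU; edges |Q|=3/2, |U|=3/2
  updated: d(DO,QU)=93/4, d(F,QU)=9, d(M,QU)=29/2, d(QU,Z)=16
3. join M+Z (d=6) ⇒ MZ; edges |M|=3, |Z|=3
  updated: d(DO,MZ)=21, d(F,MZ)=32, d(MZ,QU)=61/4
4. join F+QU (d=9) ⇒ FQU; edges |F|=9/2, |QU|=3
  updated: d(DO,FQU)=49/2, d(FQU,MZ)=125/6
5. join FQU+MZ (d=125/6) ⇒ FMQUZ; edges |FQU|=71/12, |MZ|=89/12
  updated: d(DO,FMQUZ)=231/10
6. join DO+FMQUZ (d=231/10) ⇒ DFMOQUZ; edges |DO|=201/20, |FMQUZ|=17/15
final tree: ((D:3/2,O:3/2):201/20,((F:9/2,(Q:3/2,U:3/2):3):71/12,(M:3,Z:3):89/12):17/15)
total length: 2641/60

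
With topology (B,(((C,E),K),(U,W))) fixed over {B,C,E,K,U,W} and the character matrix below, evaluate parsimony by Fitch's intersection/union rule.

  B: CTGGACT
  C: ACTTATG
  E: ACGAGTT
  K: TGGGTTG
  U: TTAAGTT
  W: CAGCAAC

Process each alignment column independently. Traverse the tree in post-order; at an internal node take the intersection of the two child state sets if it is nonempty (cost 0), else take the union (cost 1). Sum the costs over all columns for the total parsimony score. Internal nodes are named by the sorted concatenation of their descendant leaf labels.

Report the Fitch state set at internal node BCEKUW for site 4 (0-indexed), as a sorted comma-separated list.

[col 0] CE: children C:{A}, E:{A} ∩→ {A}; cost 0
[col 0] CEK: children CE:{A}, K:{T} ∪→ {A,T}; cost 1
[col 0] UW: children U:{T}, W:{C} ∪→ {C,T}; cost 1
[col 0] CEKUW: children CEK:{A,T}, UW:{C,T} ∩→ {T}; cost 0
[col 0] BCEKUW: children B:{C}, CEKUW:{T} ∪→ {C,T}; cost 1
[col 1] CE: children C:{C}, E:{C} ∩→ {C}; cost 0
[col 1] CEK: children CE:{C}, K:{G} ∪→ {C,G}; cost 1
[col 1] UW: children U:{T}, W:{A} ∪→ {A,T}; cost 1
[col 1] CEKUW: children CEK:{C,G}, UW:{A,T} ∪→ {A,C,G,T}; cost 1
[col 1] BCEKUW: children B:{T}, CEKUW:{A,C,G,T} ∩→ {T}; cost 0
[col 2] CE: children C:{T}, E:{G} ∪→ {G,T}; cost 1
[col 2] CEK: children CE:{G,T}, K:{G} ∩→ {G}; cost 0
[col 2] UW: children U:{A}, W:{G} ∪→ {A,G}; cost 1
[col 2] CEKUW: children CEK:{G}, UW:{A,G} ∩→ {G}; cost 0
[col 2] BCEKUW: children B:{G}, CEKUW:{G} ∩→ {G}; cost 0
[col 3] CE: children C:{T}, E:{A} ∪→ {A,T}; cost 1
[col 3] CEK: children CE:{A,T}, K:{G} ∪→ {A,G,T}; cost 1
[col 3] UW: children U:{A}, W:{C} ∪→ {A,C}; cost 1
[col 3] CEKUW: children CEK:{A,G,T}, UW:{A,C} ∩→ {A}; cost 0
[col 3] BCEKUW: children B:{G}, CEKUW:{A} ∪→ {A,G}; cost 1
[col 4] CE: children C:{A}, E:{G} ∪→ {A,G}; cost 1
[col 4] CEK: children CE:{A,G}, K:{T} ∪→ {A,G,T}; cost 1
[col 4] UW: children U:{G}, W:{A} ∪→ {A,G}; cost 1
[col 4] CEKUW: children CEK:{A,G,T}, UW:{A,G} ∩→ {A,G}; cost 0
[col 4] BCEKUW: children B:{A}, CEKUW:{A,G} ∩→ {A}; cost 0
[col 5] CE: children C:{T}, E:{T} ∩→ {T}; cost 0
[col 5] CEK: children CE:{T}, K:{T} ∩→ {T}; cost 0
[col 5] UW: children U:{T}, W:{A} ∪→ {A,T}; cost 1
[col 5] CEKUW: children CEK:{T}, UW:{A,T} ∩→ {T}; cost 0
[col 5] BCEKUW: children B:{C}, CEKUW:{T} ∪→ {C,T}; cost 1
[col 6] CE: children C:{G}, E:{T} ∪→ {G,T}; cost 1
[col 6] CEK: children CE:{G,T}, K:{G} ∩→ {G}; cost 0
[col 6] UW: children U:{T}, W:{C} ∪→ {C,T}; cost 1
[col 6] CEKUW: children CEK:{G}, UW:{C,T} ∪→ {C,G,T}; cost 1
[col 6] BCEKUW: children B:{T}, CEKUW:{C,G,T} ∩→ {T}; cost 0
per-site changes: [3, 3, 2, 4, 3, 2, 3]; total = 20

A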